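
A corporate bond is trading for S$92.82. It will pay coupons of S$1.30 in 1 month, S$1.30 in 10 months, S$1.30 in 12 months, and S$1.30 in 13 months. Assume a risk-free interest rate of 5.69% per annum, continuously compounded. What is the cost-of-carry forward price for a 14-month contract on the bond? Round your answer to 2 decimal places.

PV(coupons) I = 1.30·e^(−0.0569·1/12) + 1.30·e^(−0.0569·10/12) + 1.30·e^(−0.0569·12/12) + 1.30·e^(−0.0569·13/12)
I = 1.2939 + 1.2398 + 1.2281 + 1.2223 = 4.9841
F = (S − I)·e^(rT) = (92.82 − 4.9841) · e^(0.0569·14/12)
= 87.8359 · e^0.066383 = 87.8359 × 1.068636 = S$93.86

S$93.86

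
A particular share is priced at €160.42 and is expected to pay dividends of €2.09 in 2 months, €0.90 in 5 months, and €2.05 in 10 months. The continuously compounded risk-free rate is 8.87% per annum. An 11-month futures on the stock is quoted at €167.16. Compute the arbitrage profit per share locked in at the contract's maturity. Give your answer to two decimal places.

PV(dividends) I = 2.09·e^(−0.0887·2/12) + 0.90·e^(−0.0887·5/12) + 2.05·e^(−0.0887·10/12) = 4.8306
Fair futures F* = (S − I)·e^(rT) = (160.42 − 4.8306)·e^0.081308 = 155.5894 × 1.084705 = 168.7686
Market €167.16 < fair 168.7686: forward underpriced → reverse cash-and-carry (short the stock, invest proceeds at r, pay the dividends, go long the forward).
Profit at T = |F_mkt − F*| = |167.16 − 168.7686| = €1.61 per share

€1.61 per share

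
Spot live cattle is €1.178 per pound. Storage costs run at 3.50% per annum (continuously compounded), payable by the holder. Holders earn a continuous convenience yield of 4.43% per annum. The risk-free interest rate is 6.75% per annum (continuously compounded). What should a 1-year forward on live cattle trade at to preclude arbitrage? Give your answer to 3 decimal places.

€1.249 per pound

Net carry = r + u − y = 0.0675 + 0.0350 − 0.0443 = 0.0582
F = S·e^((r+u−y)T) = 1.178 · e^(0.0582 × 1) = 1.178 · e^0.058200
= 1.178 × 1.059927 = €1.249 per pound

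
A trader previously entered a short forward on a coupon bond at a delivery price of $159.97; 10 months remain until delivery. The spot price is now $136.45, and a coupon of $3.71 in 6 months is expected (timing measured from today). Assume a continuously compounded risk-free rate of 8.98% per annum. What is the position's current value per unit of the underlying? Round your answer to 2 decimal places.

$15.53

PV(remaining coupons) I = 3.71·e^(−0.0898·6/12) = 3.5471
Current forward F = (S − I)·e^(rT) = (136.45 − 3.5471)·e^(0.0898·10/12) = 132.9029 × 1.077705 = 143.2301
Value (long) = (F − K)·e^(−rT) = (143.2301 − 159.97) × 0.927898 = -15.5329
Short position value = −(long value) = $15.53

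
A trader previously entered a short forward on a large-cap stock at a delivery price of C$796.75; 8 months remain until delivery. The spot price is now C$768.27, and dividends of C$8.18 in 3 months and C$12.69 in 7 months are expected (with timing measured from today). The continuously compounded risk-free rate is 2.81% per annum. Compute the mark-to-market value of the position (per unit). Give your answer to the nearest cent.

PV(remaining dividends) I = 8.18·e^(−0.0281·3/12) + 12.69·e^(−0.0281·7/12) = 20.6064
Current forward F = (S − I)·e^(rT) = (768.27 − 20.6064)·e^(0.0281·8/12) = 747.6636 × 1.018910 = 761.8019
Value (long) = (F − K)·e^(−rT) = (761.8019 − 796.75) × 0.981441 = -34.2995
Short position value = −(long value) = C$34.30

C$34.30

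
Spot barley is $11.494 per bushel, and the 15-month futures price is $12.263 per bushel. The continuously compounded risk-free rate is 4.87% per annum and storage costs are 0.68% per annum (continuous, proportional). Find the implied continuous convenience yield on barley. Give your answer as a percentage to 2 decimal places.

0.37%

F = S·e^((r+u−y)T) ⇒ (r+u−y) = ln(F/S)/T
ln(12.263/11.494) = 0.064761; /T ⇒ 0.051809
y = r + u − ln(F/S)/T = 0.0487 + 0.0068 − 0.051809 = 0.003691
y = 0.37%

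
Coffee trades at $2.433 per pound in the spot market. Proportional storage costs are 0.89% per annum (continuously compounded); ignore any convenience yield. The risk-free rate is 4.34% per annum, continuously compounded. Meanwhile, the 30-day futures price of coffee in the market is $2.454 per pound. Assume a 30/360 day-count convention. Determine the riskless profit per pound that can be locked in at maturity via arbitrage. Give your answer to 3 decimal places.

Fair futures: F* = S·e^(carry·T), with carry = (r + u) = 0.0434 + 0.0089 = 0.0523
F* = 2.433 · e^(0.0523 × 30/360) = 2.433 · e^0.004358 = 2.433 × 1.004368 = $2.4436
Market $2.454 > fair $2.4436: forward overpriced → cash-and-carry (buy spot, short the forward).
At maturity, profit = |F_mkt − F*| = |2.454 − 2.4436| = $0.010 per pound

$0.010 per pound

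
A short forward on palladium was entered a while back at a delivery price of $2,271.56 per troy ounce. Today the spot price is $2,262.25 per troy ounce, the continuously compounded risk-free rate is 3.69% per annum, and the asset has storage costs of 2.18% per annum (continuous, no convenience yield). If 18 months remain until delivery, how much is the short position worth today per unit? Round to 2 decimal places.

-$188.20 per troy ounce

Current fair forward for the remaining 18 months: F = S·e^((r + u)·T), (r + u) = 0.0369 + 0.0218 = 0.0587
F = 2262.25 · e^(0.0587 × 18/12) = 2262.25 × 1.09204272 = 2470.4736
Value of long forward = (F − K)·e^(−rT) = (2470.4736 − 2271.56) · e^(−0.0369·18/12)
= 198.9136 × 0.94615394 = 188.20
Short position value = −(long value) = -$188.20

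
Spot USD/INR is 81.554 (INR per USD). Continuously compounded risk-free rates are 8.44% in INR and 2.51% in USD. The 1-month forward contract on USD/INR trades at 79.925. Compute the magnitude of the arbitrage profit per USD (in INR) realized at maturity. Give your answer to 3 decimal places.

2.033 per USD (in INR)

Fair forward: F* = S·e^(carry·T), with carry = (r_INR − r_USD) = 0.0844 − 0.0251 = 0.0593
F* = 81.554 · e^(0.0593 × 1/12) = 81.554 · e^0.004942 = 81.554 × 1.004954 = 81.9580
Market 79.925 < fair 81.9580: forward underpriced → reverse cash-and-carry (short spot, go long the forward).
At maturity, profit = |F_mkt − F*| = |79.925 − 81.9580| = 2.033 per USD (in INR)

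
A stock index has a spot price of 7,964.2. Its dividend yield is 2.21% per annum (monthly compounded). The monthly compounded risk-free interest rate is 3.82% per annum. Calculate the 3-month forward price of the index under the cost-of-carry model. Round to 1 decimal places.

F = S · (1+r/12)^(12T) / (1+q/12)^(12T)
= 7964.2 × 1.009580 / 1.005535 = 7964.2 × 1.004023
F = 7,996.2

7,996.2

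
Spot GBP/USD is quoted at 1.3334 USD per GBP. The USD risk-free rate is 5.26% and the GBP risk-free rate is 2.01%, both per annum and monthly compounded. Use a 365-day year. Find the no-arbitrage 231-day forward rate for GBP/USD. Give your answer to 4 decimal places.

By covered interest parity, F = S · (1+r_USD/12)^(12T) / (1+r_GBP/12)^(12T)
= 1.3334 × 1.033774 / 1.012791 = 1.3334 × 1.020718
F = 1.3610 USD per GBP

1.3610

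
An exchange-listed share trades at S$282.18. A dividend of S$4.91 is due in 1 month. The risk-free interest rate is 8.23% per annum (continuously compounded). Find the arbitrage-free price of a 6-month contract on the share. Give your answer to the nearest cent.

S$288.95

PV(dividends) I = 4.91·e^(−0.0823·1/12)
I = 4.8764
F = (S − I)·e^(rT) = (282.18 − 4.8764) · e^(0.0823·6/12)
= 277.3036 · e^0.041150 = 277.3036 × 1.042008 = S$288.95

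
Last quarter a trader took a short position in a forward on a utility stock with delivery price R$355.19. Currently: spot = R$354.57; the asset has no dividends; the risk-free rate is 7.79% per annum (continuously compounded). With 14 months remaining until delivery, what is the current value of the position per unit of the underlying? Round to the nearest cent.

-R$30.24

Current fair forward for the remaining 14 months: F = S·e^(r·T), r = 0.0779
F = 354.57 · e^(0.0779 × 14/12) = 354.57 × 1.095141 = 388.3041
Value of long forward = (F − K)·e^(−rT) = (388.3041 − 355.19) · e^(−0.0779·14/12)
= 33.1141 × 0.913124 = 30.24
Short position value = −(long value) = -R$30.24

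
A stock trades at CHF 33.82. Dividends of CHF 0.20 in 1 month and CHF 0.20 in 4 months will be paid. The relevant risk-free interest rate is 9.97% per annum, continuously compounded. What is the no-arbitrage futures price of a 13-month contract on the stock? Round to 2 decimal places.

PV(dividends) I = 0.20·e^(−0.0997·1/12) + 0.20·e^(−0.0997·4/12)
I = 0.1983 + 0.1935 = 0.3918
F = (S − I)·e^(rT) = (33.82 − 0.3918) · e^(0.0997·13/12)
= 33.4282 · e^0.108008 = 33.4282 × 1.114057 = CHF 37.24

CHF 37.24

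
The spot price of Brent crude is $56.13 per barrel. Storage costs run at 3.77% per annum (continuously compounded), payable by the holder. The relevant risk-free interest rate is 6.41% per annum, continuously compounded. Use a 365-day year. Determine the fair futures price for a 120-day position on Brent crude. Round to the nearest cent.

$58.04 per barrel

Net carry = r + u − y = 0.0641 + 0.0377 − 0.0000 = 0.1018
F = S·e^((r+u−y)T) = 56.13 · e^(0.1018 × 120/365) = 56.13 · e^0.033468
= 56.13 × 1.034034 = $58.04 per barrel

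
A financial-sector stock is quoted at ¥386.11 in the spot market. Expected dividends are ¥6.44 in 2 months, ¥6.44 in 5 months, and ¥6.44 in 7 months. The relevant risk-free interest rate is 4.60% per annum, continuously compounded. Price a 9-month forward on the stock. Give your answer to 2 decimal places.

PV(dividends) I = 6.44·e^(−0.0460·2/12) + 6.44·e^(−0.0460·5/12) + 6.44·e^(−0.0460·7/12)
I = 6.3908 + 6.3177 + 6.2695 = 18.9780
F = (S − I)·e^(rT) = (386.11 − 18.9780) · e^(0.0460·9/12)
= 367.1320 · e^0.034500 = 367.1320 × 1.035102 = ¥380.02

¥380.02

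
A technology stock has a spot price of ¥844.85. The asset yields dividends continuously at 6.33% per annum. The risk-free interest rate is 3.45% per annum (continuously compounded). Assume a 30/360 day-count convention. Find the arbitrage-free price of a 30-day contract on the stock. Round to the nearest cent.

¥842.82

F = S·e^((r − q)T) = 844.85 · e^((0.0345 − 0.0633) × 30/360)
= 844.85 · e^-0.002400 = 844.85 × 0.997603
F = ¥842.82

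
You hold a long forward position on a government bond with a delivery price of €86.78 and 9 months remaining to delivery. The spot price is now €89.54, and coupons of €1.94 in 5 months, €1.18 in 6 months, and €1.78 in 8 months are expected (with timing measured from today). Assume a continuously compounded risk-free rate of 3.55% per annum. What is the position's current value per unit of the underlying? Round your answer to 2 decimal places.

€0.23

PV(remaining coupons) I = 1.94·e^(−0.0355·5/12) + 1.18·e^(−0.0355·6/12) + 1.78·e^(−0.0355·8/12) = 4.8091
Current forward F = (S − I)·e^(rT) = (89.54 − 4.8091)·e^(0.0355·9/12) = 84.7309 × 1.026983 = 87.0172
Value (long) = (F − K)·e^(−rT) = (87.0172 − 86.78) × 0.973726 = 0.2310
Value = €0.23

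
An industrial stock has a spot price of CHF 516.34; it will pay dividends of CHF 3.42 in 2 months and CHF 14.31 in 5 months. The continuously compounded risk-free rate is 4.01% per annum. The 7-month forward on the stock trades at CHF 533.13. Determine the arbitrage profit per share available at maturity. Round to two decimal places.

PV(dividends) I = 3.42·e^(−0.0401·2/12) + 14.31·e^(−0.0401·5/12) = 17.4701
Fair forward F* = (S − I)·e^(rT) = (516.34 − 17.4701)·e^0.023392 = 498.8699 × 1.023668 = 510.6772
Market CHF 533.13 > fair 510.6772: forward overpriced → cash-and-carry (borrow at r, buy the stock and collect the dividends, short the forward).
Profit at T = |F_mkt − F*| = |533.13 − 510.6772| = CHF 22.45 per share

CHF 22.45 per share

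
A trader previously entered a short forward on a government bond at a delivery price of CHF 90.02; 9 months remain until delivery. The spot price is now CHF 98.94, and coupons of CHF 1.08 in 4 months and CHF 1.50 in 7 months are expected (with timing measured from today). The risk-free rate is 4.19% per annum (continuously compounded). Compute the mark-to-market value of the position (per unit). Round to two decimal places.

-CHF 9.18

PV(remaining coupons) I = 1.08·e^(−0.0419·4/12) + 1.50·e^(−0.0419·7/12) = 2.5288
Current forward F = (S − I)·e^(rT) = (98.94 − 2.5288)·e^(0.0419·9/12) = 96.4112 × 1.031924 = 99.4890
Value (long) = (F − K)·e^(−rT) = (99.4890 − 90.02) × 0.969064 = 9.1761
Short position value = −(long value) = -CHF 9.18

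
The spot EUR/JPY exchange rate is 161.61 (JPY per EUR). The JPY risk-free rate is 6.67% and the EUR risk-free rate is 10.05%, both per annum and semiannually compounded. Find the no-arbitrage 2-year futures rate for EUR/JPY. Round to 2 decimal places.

151.46

By covered interest parity, F = S · (1+r_JPY/2)^(2T) / (1+r_EUR/2)^(2T)
= 161.61 × 1.140223 / 1.216664 = 161.61 × 0.937172
F = 151.46 JPY per EUR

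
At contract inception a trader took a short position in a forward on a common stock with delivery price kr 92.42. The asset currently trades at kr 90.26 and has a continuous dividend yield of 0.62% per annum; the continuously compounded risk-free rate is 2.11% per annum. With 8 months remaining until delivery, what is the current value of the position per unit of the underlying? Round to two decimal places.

Current fair forward for the remaining 8 months: F = S·e^((r − q)·T), (r − q) = 0.0211 − 0.0062 = 0.0149
F = 90.26 · e^(0.0149 × 8/12) = 90.26 × 1.009983 = 91.1611
Value of long forward = (F − K)·e^(−rT) = (91.1611 − 92.42) · e^(−0.0211·8/12)
= -1.2589 × 0.986032 = -1.24
Short position value = −(long value) = kr 1.24

kr 1.24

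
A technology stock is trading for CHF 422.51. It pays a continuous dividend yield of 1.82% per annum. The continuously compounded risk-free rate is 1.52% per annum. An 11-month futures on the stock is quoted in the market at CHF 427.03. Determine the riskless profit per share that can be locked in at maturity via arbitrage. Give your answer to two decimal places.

CHF 5.68 per share

Fair futures: F* = S·e^(carry·T), with carry = (r − q) = 0.0152 − 0.0182 = -0.0030
F* = 422.51 · e^(-0.0030 × 11/12) = 422.51 · e^-0.002750 = 422.51 × 0.997254 = CHF 421.3498
Market CHF 427.03 > fair CHF 421.3498: forward overpriced → cash-and-carry (buy spot, short the forward).
At maturity, profit = |F_mkt − F*| = |427.03 − 421.3498| = CHF 5.68 per share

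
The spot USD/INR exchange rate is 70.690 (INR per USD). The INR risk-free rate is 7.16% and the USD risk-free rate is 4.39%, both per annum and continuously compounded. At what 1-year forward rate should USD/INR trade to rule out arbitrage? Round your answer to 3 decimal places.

72.675

F = S·e^((r_INR − r_USD)T) = 70.690 · e^((0.0716 − 0.0439) × 12/12)
= 70.690 · e^0.027700 = 70.690 × 1.028087
F = 72.675 INR per USD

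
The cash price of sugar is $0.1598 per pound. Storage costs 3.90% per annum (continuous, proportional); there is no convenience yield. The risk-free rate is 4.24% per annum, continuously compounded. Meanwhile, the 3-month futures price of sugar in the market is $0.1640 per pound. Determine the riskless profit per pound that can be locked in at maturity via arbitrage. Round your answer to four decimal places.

Fair futures: F* = S·e^(carry·T), with carry = (r + u) = 0.0424 + 0.0390 = 0.0814
F* = 0.1598 · e^(0.0814 × 3/12) = 0.1598 · e^0.020350 = 0.1598 × 1.020558 = $0.1631
Market $0.1640 > fair $0.1631: forward overpriced → cash-and-carry (buy spot, short the forward).
At maturity, profit = |F_mkt − F*| = |0.1640 − 0.1631| = $0.0009 per pound

$0.0009 per pound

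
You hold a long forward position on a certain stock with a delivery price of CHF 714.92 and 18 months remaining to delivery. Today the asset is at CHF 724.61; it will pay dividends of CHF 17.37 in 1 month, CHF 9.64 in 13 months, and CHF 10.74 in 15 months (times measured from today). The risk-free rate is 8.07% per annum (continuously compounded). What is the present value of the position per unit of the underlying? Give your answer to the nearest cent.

CHF 55.40

PV(remaining dividends) I = 17.37·e^(−0.0807·1/12) + 9.64·e^(−0.0807·13/12) + 10.74·e^(−0.0807·15/12) = 35.7960
Current forward F = (S − I)·e^(rT) = (724.61 − 35.7960)·e^(0.0807·18/12) = 688.8140 × 1.128681 = 777.4513
Value (long) = (F − K)·e^(−rT) = (777.4513 − 714.92) × 0.885990 = 55.4021
Value = CHF 55.40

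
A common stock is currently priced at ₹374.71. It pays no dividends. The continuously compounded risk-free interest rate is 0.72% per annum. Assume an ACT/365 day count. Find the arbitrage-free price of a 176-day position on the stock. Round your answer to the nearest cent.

F = S·e^(rT) = 374.71 · e^(0.0072 × 176/365)
= 374.71 · e^0.003472 = 374.71 × 1.003478
F = ₹376.01

₹376.01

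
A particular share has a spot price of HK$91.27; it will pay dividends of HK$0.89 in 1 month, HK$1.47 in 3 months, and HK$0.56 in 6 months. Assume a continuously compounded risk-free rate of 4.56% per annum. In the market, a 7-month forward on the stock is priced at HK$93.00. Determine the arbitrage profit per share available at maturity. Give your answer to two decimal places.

HK$2.23 per share

PV(dividends) I = 0.89·e^(−0.0456·1/12) + 1.47·e^(−0.0456·3/12) + 0.56·e^(−0.0456·6/12) = 2.8873
Fair forward F* = (S − I)·e^(rT) = (91.27 − 2.8873)·e^0.026600 = 88.3827 × 1.026957 = 90.7652
Market HK$93.00 > fair 90.7652: forward overpriced → cash-and-carry (borrow at r, buy the stock and collect the dividends, short the forward).
Profit at T = |F_mkt − F*| = |93.00 − 90.7652| = HK$2.23 per share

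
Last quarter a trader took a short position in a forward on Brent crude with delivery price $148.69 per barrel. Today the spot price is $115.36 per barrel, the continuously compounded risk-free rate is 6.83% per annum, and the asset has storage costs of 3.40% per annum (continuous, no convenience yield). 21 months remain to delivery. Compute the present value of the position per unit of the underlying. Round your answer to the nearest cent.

Current fair forward for the remaining 21 months: F = S·e^((r + u)·T), (r + u) = 0.0683 + 0.0340 = 0.1023
F = 115.36 · e^(0.1023 × 21/12) = 115.36 × 1.196051 = 137.9764
Value of long forward = (F − K)·e^(−rT) = (137.9764 − 148.69) · e^(−0.0683·21/12)
= -10.7136 × 0.887342 = -9.51
Short position value = −(long value) = $9.51

$9.51 per barrel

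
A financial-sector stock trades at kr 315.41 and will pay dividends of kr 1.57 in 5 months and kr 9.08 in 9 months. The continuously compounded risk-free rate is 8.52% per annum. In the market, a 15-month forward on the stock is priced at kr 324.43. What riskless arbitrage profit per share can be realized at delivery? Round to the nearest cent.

PV(dividends) I = 1.57·e^(−0.0852·5/12) + 9.08·e^(−0.0852·9/12) = 10.0332
Fair forward F* = (S − I)·e^(rT) = (315.41 − 10.0332)·e^0.106500 = 305.3768 × 1.112378 = 339.6944
Market kr 324.43 < fair 339.6944: forward underpriced → reverse cash-and-carry (short the stock, invest proceeds at r, pay the dividends, go long the forward).
Profit at T = |F_mkt − F*| = |324.43 − 339.6944| = kr 15.26 per share

kr 15.26 per share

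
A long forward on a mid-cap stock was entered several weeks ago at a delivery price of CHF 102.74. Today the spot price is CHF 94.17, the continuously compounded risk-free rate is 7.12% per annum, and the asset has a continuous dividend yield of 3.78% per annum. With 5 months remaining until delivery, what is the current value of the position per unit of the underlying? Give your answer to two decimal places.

-CHF 7.04

Current fair forward for the remaining 5 months: F = S·e^((r − q)·T), (r − q) = 0.0712 − 0.0378 = 0.0334
F = 94.17 · e^(0.0334 × 5/12) = 94.17 × 1.014014 = 95.4897
Value of long forward = (F − K)·e^(−rT) = (95.4897 − 102.74) · e^(−0.0712·5/12)
= -7.2503 × 0.970769 = -7.04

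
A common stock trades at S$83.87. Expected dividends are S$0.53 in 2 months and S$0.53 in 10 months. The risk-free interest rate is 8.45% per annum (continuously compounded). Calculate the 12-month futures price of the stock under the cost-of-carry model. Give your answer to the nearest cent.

PV(dividends) I = 0.53·e^(−0.0845·2/12) + 0.53·e^(−0.0845·10/12)
I = 0.5226 + 0.4940 = 1.0166
F = (S − I)·e^(rT) = (83.87 − 1.0166) · e^(0.0845·12/12)
= 82.8534 · e^0.084500 = 82.8534 × 1.088173 = S$90.16

S$90.16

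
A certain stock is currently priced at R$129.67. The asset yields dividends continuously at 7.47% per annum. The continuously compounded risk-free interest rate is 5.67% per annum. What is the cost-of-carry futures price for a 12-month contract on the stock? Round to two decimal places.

R$127.36

F = S·e^((r − q)T) = 129.67 · e^((0.0567 − 0.0747) × 12/12)
= 129.67 · e^-0.018000 = 129.67 × 0.982161
F = R$127.36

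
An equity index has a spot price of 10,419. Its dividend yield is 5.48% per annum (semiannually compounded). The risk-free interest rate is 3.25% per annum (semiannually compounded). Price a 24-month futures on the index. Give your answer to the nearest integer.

F = S · (1+r/2)^(2T) / (1+q/2)^(2T)
= 10419 × 1.066602 / 1.114187 = 10419 × 0.957292
F = 9,974

9,974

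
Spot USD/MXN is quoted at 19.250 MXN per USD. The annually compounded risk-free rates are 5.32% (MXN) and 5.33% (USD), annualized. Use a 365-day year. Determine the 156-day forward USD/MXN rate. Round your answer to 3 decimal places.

19.249

By covered interest parity, F = S · (1+r_MXN)^T / (1+r_USD)^T
= 19.250 × 1.022401 / 1.022442 = 19.250 × 0.999960
F = 19.249 MXN per USD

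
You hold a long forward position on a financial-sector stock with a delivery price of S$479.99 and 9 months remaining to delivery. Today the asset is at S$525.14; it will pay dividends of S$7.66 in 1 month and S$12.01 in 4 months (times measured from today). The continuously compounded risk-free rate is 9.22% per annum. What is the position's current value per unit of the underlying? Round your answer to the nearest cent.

S$57.97

PV(remaining dividends) I = 7.66·e^(−0.0922·1/12) + 12.01·e^(−0.0922·4/12) = 19.2479
Current forward F = (S − I)·e^(rT) = (525.14 − 19.2479)·e^(0.0922·9/12) = 505.8921 × 1.071597 = 542.1125
Value (long) = (F − K)·e^(−rT) = (542.1125 − 479.99) × 0.933187 = 57.9719
Value = S$57.97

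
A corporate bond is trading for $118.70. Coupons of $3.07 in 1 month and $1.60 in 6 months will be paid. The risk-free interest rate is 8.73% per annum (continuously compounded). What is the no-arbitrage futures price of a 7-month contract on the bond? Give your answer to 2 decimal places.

PV(coupons) I = 3.07·e^(−0.0873·1/12) + 1.60·e^(−0.0873·6/12)
I = 3.0477 + 1.5317 = 4.5794
F = (S − I)·e^(rT) = (118.70 − 4.5794) · e^(0.0873·7/12)
= 114.1206 · e^0.050925 = 114.1206 × 1.052244 = $120.08

$120.08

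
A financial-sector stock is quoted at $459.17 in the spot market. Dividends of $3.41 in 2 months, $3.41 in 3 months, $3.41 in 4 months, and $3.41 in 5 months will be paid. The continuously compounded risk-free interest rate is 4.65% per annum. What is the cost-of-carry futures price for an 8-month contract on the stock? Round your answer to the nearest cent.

PV(dividends) I = 3.41·e^(−0.0465·2/12) + 3.41·e^(−0.0465·3/12) + 3.41·e^(−0.0465·4/12) + 3.41·e^(−0.0465·5/12)
I = 3.3837 + 3.3706 + 3.3576 + 3.3446 = 13.4565
F = (S − I)·e^(rT) = (459.17 − 13.4565) · e^(0.0465·8/12)
= 445.7135 · e^0.031000 = 445.7135 × 1.031486 = $459.75

$459.75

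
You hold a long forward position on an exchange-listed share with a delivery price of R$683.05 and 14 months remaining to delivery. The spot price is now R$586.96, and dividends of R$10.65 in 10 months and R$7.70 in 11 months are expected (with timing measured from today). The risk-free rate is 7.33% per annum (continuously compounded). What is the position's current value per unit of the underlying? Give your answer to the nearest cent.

-R$57.32

PV(remaining dividends) I = 10.65·e^(−0.0733·10/12) + 7.70·e^(−0.0733·11/12) = 17.2186
Current forward F = (S − I)·e^(rT) = (586.96 − 17.2186)·e^(0.0733·14/12) = 569.7414 × 1.089280 = 620.6079
Value (long) = (F − K)·e^(−rT) = (620.6079 − 683.05) × 0.918038 = -57.3242
Value = -R$57.32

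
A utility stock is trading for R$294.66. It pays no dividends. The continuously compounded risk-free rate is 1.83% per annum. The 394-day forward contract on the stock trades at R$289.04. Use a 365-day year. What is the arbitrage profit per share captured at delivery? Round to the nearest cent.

R$11.50 per share

Fair forward: F* = S·e^(carry·T), with carry = r = 0.0183
F* = 294.66 · e^(0.0183 × 394/365) = 294.66 · e^0.019754 = 294.66 × 1.019950 = R$300.5385
Market R$289.04 < fair R$300.5385: forward underpriced → reverse cash-and-carry (short spot, go long the forward).
At maturity, profit = |F_mkt − F*| = |289.04 − 300.5385| = R$11.50 per share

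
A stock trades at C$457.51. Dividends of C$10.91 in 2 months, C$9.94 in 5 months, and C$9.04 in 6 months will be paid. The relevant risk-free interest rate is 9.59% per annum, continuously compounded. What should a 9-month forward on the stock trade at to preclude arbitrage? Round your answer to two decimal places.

C$460.57

PV(dividends) I = 10.91·e^(−0.0959·2/12) + 9.94·e^(−0.0959·5/12) + 9.04·e^(−0.0959·6/12)
I = 10.7370 + 9.5506 + 8.6168 = 28.9044
F = (S − I)·e^(rT) = (457.51 − 28.9044) · e^(0.0959·9/12)
= 428.6056 · e^0.071925 = 428.6056 × 1.074575 = C$460.57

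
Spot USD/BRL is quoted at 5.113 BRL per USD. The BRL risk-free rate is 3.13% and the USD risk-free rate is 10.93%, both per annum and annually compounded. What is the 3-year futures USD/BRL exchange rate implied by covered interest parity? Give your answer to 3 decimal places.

4.109

By covered interest parity, F = S · (1+r_BRL)^T / (1+r_USD)^T
= 5.113 × 1.096870 / 1.365045 = 5.113 × 0.803541
F = 4.109 BRL per USD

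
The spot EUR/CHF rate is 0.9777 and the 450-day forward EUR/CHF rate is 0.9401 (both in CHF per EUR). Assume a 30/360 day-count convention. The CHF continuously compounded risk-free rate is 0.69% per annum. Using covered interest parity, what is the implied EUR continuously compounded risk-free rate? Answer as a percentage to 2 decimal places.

F = S·e^((r_CHF − r_EUR)T) ⇒ r_EUR = r_CHF − ln(F/S)/T
ln(0.9401/0.9777) = -0.039217; /(450/360) = -0.031374
r_EUR = 0.0069 + 0.031374 = 0.038274
r_EUR = 3.83%

3.83%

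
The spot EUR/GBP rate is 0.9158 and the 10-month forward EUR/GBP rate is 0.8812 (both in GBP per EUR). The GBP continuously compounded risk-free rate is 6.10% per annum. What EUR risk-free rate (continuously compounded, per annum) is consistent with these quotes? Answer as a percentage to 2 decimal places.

10.72%

F = S·e^((r_GBP − r_EUR)T) ⇒ r_EUR = r_GBP − ln(F/S)/T
ln(0.8812/0.9158) = -0.038513; /(10/12) = -0.046216
r_EUR = 0.0610 + 0.046216 = 0.107216
r_EUR = 10.72%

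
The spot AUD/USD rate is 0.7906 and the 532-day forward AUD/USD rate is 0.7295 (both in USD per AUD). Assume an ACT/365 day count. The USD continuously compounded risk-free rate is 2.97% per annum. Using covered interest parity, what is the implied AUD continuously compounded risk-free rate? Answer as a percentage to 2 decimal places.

8.49%

F = S·e^((r_USD − r_AUD)T) ⇒ r_AUD = r_USD − ln(F/S)/T
ln(0.7295/0.7906) = -0.080433; /(532/365) = -0.055184
r_AUD = 0.0297 + 0.055184 = 0.084884
r_AUD = 8.49%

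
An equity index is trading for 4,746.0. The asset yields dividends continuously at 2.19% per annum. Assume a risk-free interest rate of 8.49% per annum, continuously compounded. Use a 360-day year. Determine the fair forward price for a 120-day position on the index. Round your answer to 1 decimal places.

4,846.7

F = S·e^((r − q)T) = 4746.0 · e^((0.0849 − 0.0219) × 120/360)
= 4746.0 · e^0.021000 = 4746.0 × 1.021222
F = 4,846.7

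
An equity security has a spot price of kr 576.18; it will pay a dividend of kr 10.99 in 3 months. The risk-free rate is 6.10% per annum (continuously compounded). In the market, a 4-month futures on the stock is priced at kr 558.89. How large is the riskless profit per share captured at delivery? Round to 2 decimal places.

PV(dividends) I = 10.99·e^(−0.0610·3/12) = 10.8237
Fair futures F* = (S − I)·e^(rT) = (576.18 − 10.8237)·e^0.020333 = 565.3563 × 1.020541 = 576.9693
Market kr 558.89 < fair 576.9693: forward underpriced → reverse cash-and-carry (short the stock, invest proceeds at r, pay the dividends, go long the forward).
Profit at T = |F_mkt − F*| = |558.89 − 576.9693| = kr 18.08 per share

kr 18.08 per share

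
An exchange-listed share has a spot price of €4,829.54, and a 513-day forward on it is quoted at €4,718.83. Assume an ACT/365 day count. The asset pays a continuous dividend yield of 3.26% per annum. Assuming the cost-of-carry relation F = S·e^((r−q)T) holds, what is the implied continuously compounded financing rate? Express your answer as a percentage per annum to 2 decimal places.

1.61%

From F = S·e^((r−q)T): (r − q) = ln(F/S)/T
ln(4718.83/4829.54) = ln(0.977076) = -0.023191
(r − q) = -0.023191 / (513/365) = -0.016500
r = ln(F/S)/T + q = -0.016500 + 0.0326 = 0.016100
r = 1.61%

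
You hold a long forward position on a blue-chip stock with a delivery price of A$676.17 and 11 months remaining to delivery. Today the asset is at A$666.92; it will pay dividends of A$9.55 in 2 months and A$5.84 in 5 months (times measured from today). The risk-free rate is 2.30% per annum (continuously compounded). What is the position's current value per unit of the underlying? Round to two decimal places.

-A$10.44

PV(remaining dividends) I = 9.55·e^(−0.0230·2/12) + 5.84·e^(−0.0230·5/12) = 15.2978
Current forward F = (S − I)·e^(rT) = (666.92 − 15.2978)·e^(0.0230·11/12) = 651.6222 × 1.021307 = 665.5063
Value (long) = (F − K)·e^(−rT) = (665.5063 − 676.17) × 0.979137 = -10.4412
Value = -A$10.44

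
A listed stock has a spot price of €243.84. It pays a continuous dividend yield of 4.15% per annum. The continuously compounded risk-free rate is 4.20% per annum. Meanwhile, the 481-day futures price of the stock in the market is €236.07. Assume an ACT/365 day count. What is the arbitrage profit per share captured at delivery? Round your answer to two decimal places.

€7.93 per share

Fair futures: F* = S·e^(carry·T), with carry = (r − q) = 0.0420 − 0.0415 = 0.0005
F* = 243.84 · e^(0.0005 × 481/365) = 243.84 · e^0.000659 = 243.84 × 1.000659 = €244.0007
Market €236.07 < fair €244.0007: forward underpriced → reverse cash-and-carry (short spot, go long the forward).
At maturity, profit = |F_mkt − F*| = |236.07 − 244.0007| = €7.93 per share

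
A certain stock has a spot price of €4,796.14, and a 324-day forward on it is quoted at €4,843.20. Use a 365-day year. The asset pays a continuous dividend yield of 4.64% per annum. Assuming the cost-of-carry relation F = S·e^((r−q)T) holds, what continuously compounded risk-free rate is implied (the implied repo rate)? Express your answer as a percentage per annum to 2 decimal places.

5.74%

From F = S·e^((r−q)T): (r − q) = ln(F/S)/T
ln(4843.20/4796.14) = ln(1.009812) = 0.009764
(r − q) = 0.009764 / (324/365) = 0.011000
r = ln(F/S)/T + q = 0.011000 + 0.0464 = 0.057400
r = 5.74%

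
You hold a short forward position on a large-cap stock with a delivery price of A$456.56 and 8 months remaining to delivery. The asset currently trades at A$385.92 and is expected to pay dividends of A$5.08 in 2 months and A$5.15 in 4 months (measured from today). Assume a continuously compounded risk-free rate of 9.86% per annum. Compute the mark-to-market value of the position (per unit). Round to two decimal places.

A$51.57

PV(remaining dividends) I = 5.08·e^(−0.0986·2/12) + 5.15·e^(−0.0986·4/12) = 9.9807
Current forward F = (S − I)·e^(rT) = (385.92 − 9.9807)·e^(0.0986·8/12) = 375.9393 × 1.067942 = 401.4814
Value (long) = (F − K)·e^(−rT) = (401.4814 − 456.56) × 0.936381 = -51.5746
Short position value = −(long value) = A$51.57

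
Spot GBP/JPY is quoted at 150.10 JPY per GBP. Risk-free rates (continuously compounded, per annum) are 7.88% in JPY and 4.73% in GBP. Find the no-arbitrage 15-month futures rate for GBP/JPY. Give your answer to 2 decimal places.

F = S·e^((r_JPY − r_GBP)T) = 150.10 · e^((0.0788 − 0.0473) × 15/12)
= 150.10 · e^0.039375 = 150.10 × 1.040160
F = 156.13 JPY per GBP

156.13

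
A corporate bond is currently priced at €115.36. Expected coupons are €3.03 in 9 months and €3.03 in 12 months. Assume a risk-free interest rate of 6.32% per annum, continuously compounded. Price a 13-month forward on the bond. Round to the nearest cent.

€117.39

PV(coupons) I = 3.03·e^(−0.0632·9/12) + 3.03·e^(−0.0632·12/12)
I = 2.8897 + 2.8444 = 5.7341
F = (S − I)·e^(rT) = (115.36 − 5.7341) · e^(0.0632·13/12)
= 109.6259 · e^0.068467 = 109.6259 × 1.070865 = €117.39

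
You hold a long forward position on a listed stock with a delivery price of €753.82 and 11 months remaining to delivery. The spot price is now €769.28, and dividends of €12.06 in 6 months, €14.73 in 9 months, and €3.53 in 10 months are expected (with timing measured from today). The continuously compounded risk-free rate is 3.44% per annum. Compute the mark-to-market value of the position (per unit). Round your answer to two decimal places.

PV(remaining dividends) I = 12.06·e^(−0.0344·6/12) + 14.73·e^(−0.0344·9/12) + 3.53·e^(−0.0344·10/12) = 29.6394
Current forward F = (S − I)·e^(rT) = (769.28 − 29.6394)·e^(0.0344·11/12) = 739.6406 × 1.032036 = 763.3357
Value (long) = (F − K)·e^(−rT) = (763.3357 − 753.82) × 0.968959 = 9.2203
Value = €9.22

€9.22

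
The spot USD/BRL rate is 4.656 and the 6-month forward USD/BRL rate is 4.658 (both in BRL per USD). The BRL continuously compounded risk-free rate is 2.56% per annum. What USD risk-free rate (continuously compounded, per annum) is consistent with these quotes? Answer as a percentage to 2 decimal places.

2.47%

F = S·e^((r_BRL − r_USD)T) ⇒ r_USD = r_BRL − ln(F/S)/T
ln(4.658/4.656) = 0.000429; /(6/12) = 0.000858
r_USD = 0.0256 − 0.000858 = 0.024742
r_USD = 2.47%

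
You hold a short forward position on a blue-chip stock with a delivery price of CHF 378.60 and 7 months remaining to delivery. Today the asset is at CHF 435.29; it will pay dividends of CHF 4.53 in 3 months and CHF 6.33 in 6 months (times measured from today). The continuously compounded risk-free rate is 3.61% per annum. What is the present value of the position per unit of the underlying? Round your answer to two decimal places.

-CHF 53.87

PV(remaining dividends) I = 4.53·e^(−0.0361·3/12) + 6.33·e^(−0.0361·6/12) = 10.7061
Current forward F = (S − I)·e^(rT) = (435.29 − 10.7061)·e^(0.0361·7/12) = 424.5839 × 1.021282 = 433.6199
Value (long) = (F − K)·e^(−rT) = (433.6199 − 378.60) × 0.979162 = 53.8734
Short position value = −(long value) = -CHF 53.87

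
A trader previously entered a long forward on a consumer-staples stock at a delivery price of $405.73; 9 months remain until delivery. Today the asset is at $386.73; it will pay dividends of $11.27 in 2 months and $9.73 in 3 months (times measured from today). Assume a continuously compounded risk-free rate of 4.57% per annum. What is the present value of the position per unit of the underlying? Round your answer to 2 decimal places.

PV(remaining dividends) I = 11.27·e^(−0.0457·2/12) + 9.73·e^(−0.0457·3/12) = 20.8040
Current forward F = (S − I)·e^(rT) = (386.73 − 20.8040)·e^(0.0457·9/12) = 365.9260 × 1.034869 = 378.6855
Value (long) = (F − K)·e^(−rT) = (378.6855 − 405.73) × 0.966306 = -26.1333
Value = -$26.13

-$26.13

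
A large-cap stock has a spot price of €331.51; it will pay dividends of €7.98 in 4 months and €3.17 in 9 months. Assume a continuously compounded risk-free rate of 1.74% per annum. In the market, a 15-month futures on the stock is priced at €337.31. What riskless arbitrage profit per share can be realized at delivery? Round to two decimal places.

PV(dividends) I = 7.98·e^(−0.0174·4/12) + 3.17·e^(−0.0174·9/12) = 11.0628
Fair futures F* = (S − I)·e^(rT) = (331.51 − 11.0628)·e^0.021750 = 320.4472 × 1.021988 = 327.4932
Market €337.31 > fair 327.4932: forward overpriced → cash-and-carry (borrow at r, buy the stock and collect the dividends, short the forward).
Profit at T = |F_mkt − F*| = |337.31 − 327.4932| = €9.82 per share

€9.82 per share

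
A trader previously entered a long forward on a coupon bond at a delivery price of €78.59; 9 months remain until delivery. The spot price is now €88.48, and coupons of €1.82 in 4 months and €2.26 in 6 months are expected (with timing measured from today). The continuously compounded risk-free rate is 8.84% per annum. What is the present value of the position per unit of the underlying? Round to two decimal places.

PV(remaining coupons) I = 1.82·e^(−0.0884·4/12) + 2.26·e^(−0.0884·6/12) = 3.9294
Current forward F = (S − I)·e^(rT) = (88.48 − 3.9294)·e^(0.0884·9/12) = 84.5506 × 1.068547 = 90.3463
Value (long) = (F − K)·e^(−rT) = (90.3463 − 78.59) × 0.935850 = 11.0021
Value = €11.00

€11.00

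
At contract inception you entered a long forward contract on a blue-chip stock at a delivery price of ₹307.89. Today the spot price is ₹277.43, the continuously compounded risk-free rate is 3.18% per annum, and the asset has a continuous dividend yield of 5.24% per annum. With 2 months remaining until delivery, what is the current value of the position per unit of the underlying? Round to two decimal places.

-₹31.24

Current fair forward for the remaining 2 months: F = S·e^((r − q)·T), (r − q) = 0.0318 − 0.0524 = -0.0206
F = 277.43 · e^(-0.0206 × 2/12) = 277.43 × 0.996573 = 276.4792
Value of long forward = (F − K)·e^(−rT) = (276.4792 − 307.89) · e^(−0.0318·2/12)
= -31.4108 × 0.994714 = -31.24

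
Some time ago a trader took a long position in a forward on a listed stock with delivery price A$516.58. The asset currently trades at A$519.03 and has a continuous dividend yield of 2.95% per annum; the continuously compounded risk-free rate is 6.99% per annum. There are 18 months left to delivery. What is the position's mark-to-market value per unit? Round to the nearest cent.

A$31.40

Current fair forward for the remaining 18 months: F = S·e^((r − q)·T), (r − q) = 0.0699 − 0.0295 = 0.0404
F = 519.03 · e^(0.0404 × 18/12) = 519.03 × 1.062474 = 551.4559
Value of long forward = (F − K)·e^(−rT) = (551.4559 − 516.58) · e^(−0.0699·18/12)
= 34.8759 × 0.900460 = 31.40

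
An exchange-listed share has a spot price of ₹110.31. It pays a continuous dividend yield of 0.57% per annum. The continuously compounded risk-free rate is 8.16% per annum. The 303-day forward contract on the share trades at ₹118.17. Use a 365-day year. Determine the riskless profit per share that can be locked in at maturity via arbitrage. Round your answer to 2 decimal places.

Fair forward: F* = S·e^(carry·T), with carry = (r − q) = 0.0816 − 0.0057 = 0.0759
F* = 110.31 · e^(0.0759 × 303/365) = 110.31 · e^0.063007 = 110.31 × 1.065034 = ₹117.4839
Market ₹118.17 > fair ₹117.4839: forward overpriced → cash-and-carry (buy spot, short the forward).
At maturity, profit = |F_mkt − F*| = |118.17 − 117.4839| = ₹0.69 per share

₹0.69 per share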